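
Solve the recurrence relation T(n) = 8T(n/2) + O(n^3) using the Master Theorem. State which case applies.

Master Theorem for T(n) = 8T(n/2) + O(n^3):

a = 8, b = 2, c = 3
log_b(a) = log_2(8) = 3.0000

Case 2: c = 3 = log_2(8) = 3.0000
T(n) = O(n^3 log n) = O(n^3 log n)

For T(n) = 8T(n/2) + O(n^3): log_2(8) = 3.0000. This is Case 2 of the Master Theorem (c = log_b(a), equal work at all levels), giving O(n^3 log n).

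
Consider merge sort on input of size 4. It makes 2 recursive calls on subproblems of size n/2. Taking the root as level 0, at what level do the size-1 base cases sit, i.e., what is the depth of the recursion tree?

For divide and conquer with division factor 2:

Problem sizes at each level:
Level 0: 4
Level 1: 2
Level 2: 1

The root is level 0 and the size-1 base case is level 2 (the tree spans levels 0 through 2, i.e. 3 levels counting the root), so the depth is the number of divisions: log_2(4) = 2

The recursion tree depth is log_2(4) = 2. At each level, the problem size is divided by 2, so it takes 2 divisions to reduce to a base case of size 1. The algorithm makes 2 recursive calls at each level.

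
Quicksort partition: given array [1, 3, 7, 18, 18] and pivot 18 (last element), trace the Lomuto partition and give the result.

Lomuto partition with pivot = 18:

Initial array: [1, 3, 7, 18, 18]

arr[0]=1 <= 18: swap with position 0, array becomes [1, 3, 7, 18, 18]
arr[1]=3 <= 18: swap with position 1, array becomes [1, 3, 7, 18, 18]
arr[2]=7 <= 18: swap with position 2, array becomes [1, 3, 7, 18, 18]
arr[3]=18 <= 18: swap with position 3, array becomes [1, 3, 7, 18, 18]

Place pivot at position 4: [1, 3, 7, 18, 18]
Pivot position: 4

After partitioning with pivot 18, the array becomes [1, 3, 7, 18, 18]. The pivot is placed at index 4. All elements to the left of the pivot are <= 18, and all elements to the right are > 18.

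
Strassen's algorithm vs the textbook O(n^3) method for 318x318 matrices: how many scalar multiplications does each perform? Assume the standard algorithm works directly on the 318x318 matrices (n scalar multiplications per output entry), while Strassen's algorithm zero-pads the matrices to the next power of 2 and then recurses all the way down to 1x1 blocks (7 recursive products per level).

Matrix multiplication for 318x318 matrices:

Strassen's algorithm requires power-of-2 dimensions. Pad 318x318 to 512x512 (next power of 2).

Standard algorithm: 318^3 = 32157432 multiplications
Strassen's algorithm: 7^(log2(512)) = 7^9 = 40353607 multiplications
Difference: 32157432 - 40353607 = -8196175 (Strassen uses MORE here due to padding overhead — for small or just-over-power-of-2 n, padding can outweigh the per-level savings)

Standard: 32157432 multiplications (318^3). Strassen: 40353607 multiplications (7^9, after padding to 512x512). Strassen reduces 8 recursive multiplications to 7 at each level.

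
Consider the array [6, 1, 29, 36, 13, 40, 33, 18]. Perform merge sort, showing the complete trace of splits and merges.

Merge sort trace:

Split: [6, 1, 29, 36, 13, 40, 33, 18] -> [6, 1, 29, 36] and [13, 40, 33, 18]
  Split: [6, 1, 29, 36] -> [6, 1] and [29, 36]
    Split: [6, 1] -> [6] and [1]
    Merge: [6] + [1] -> [1, 6]
    Split: [29, 36] -> [29] and [36]
    Merge: [29] + [36] -> [29, 36]
  Merge: [1, 6] + [29, 36] -> [1, 6, 29, 36]
  Split: [13, 40, 33, 18] -> [13, 40] and [33, 18]
    Split: [13, 40] -> [13] and [40]
    Merge: [13] + [40] -> [13, 40]
    Split: [33, 18] -> [33] and [18]
    Merge: [33] + [18] -> [18, 33]
  Merge: [13, 40] + [18, 33] -> [13, 18, 33, 40]
Merge: [1, 6, 29, 36] + [13, 18, 33, 40] -> [1, 6, 13, 18, 29, 33, 36, 40]

Final sorted array: [1, 6, 13, 18, 29, 33, 36, 40]

The merge sort proceeds by recursively splitting the array and merging sorted halves.
After all merges, the sorted array is [1, 6, 13, 18, 29, 33, 36, 40].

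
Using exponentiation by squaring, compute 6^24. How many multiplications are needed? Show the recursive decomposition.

Computing 6^24 by squaring (build up from 6^1; each line after the first costs one multiplication):

6^1 = 6
6^2 = (6^1)^2 = 6^2 = 36
6^3 = 6 * 6^2 = 6 * 36 = 216
6^6 = (6^3)^2 = 216^2 = 46656
6^12 = (6^6)^2 = 46656^2 = 2176782336
6^24 = (6^12)^2 = 2176782336^2 = 4738381338321616896

Result: 4738381338321616896
Multiplications needed: 5 (5 lines after 6^1)

6^24 = 4738381338321616896. Using exponentiation by squaring, this requires 5 multiplications. The key idea: if the exponent is even, square the half-power; if odd, multiply by the base once.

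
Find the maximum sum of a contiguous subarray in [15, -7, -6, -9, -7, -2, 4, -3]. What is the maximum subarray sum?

Using Kadane's algorithm on [15, -7, -6, -9, -7, -2, 4, -3]:

Scanning through the array:
Position 1 (value -7): max_ending_here = 8, max_so_far = 15
Position 2 (value -6): max_ending_here = 2, max_so_far = 15
Position 3 (value -9): max_ending_here = -7, max_so_far = 15
Position 4 (value -7): max_ending_here = -7, max_so_far = 15
Position 5 (value -2): max_ending_here = -2, max_so_far = 15
Position 6 (value 4): max_ending_here = 4, max_so_far = 15
Position 7 (value -3): max_ending_here = 1, max_so_far = 15

Maximum subarray: [15]
Maximum sum: 15

The maximum subarray is [15] with sum 15. This subarray runs from index 0 to index 0.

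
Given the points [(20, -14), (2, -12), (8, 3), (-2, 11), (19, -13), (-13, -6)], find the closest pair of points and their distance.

Computing all pairwise distances among 6 points:

d((20, -14), (2, -12)) = 18.1108
d((20, -14), (8, 3)) = 20.8087
d((20, -14), (-2, 11)) = 33.3017
d((20, -14), (19, -13)) = 1.4142 <-- minimum
d((20, -14), (-13, -6)) = 33.9559
d((2, -12), (8, 3)) = 16.1555
d((2, -12), (-2, 11)) = 23.3452
d((2, -12), (19, -13)) = 17.0294
d((2, -12), (-13, -6)) = 16.1555
d((8, 3), (-2, 11)) = 12.8062
d((8, 3), (19, -13)) = 19.4165
d((8, 3), (-13, -6)) = 22.8473
d((-2, 11), (19, -13)) = 31.8904
d((-2, 11), (-13, -6)) = 20.2485
d((19, -13), (-13, -6)) = 32.7567

Closest pair: (20, -14) and (19, -13) with distance 1.4142

The closest pair is (20, -14) and (19, -13) with Euclidean distance 1.4142. For 6 points, brute-force pairwise comparison is shown above. For large n, the divide-and-conquer algorithm (sort by x, recurse on halves, check the dividing strip) achieves O(n log n).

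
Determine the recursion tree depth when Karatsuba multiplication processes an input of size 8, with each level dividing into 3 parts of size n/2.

For divide and conquer with division factor 2:

Problem sizes at each level:
Level 0: 8
Level 1: 4
Level 2: 2
Level 3: 1

The root is level 0 and the size-1 base case is level 3 (the tree spans levels 0 through 3, i.e. 4 levels counting the root), so the depth is the number of divisions: log_2(8) = 3

The recursion tree depth is log_2(8) = 3. At each level, the problem size is divided by 2, so it takes 3 divisions to reduce to a base case of size 1. The algorithm makes 3 recursive calls at each level.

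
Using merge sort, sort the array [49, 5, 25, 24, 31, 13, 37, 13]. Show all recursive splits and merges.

Merge sort trace:

Split: [49, 5, 25, 24, 31, 13, 37, 13] -> [49, 5, 25, 24] and [31, 13, 37, 13]
  Split: [49, 5, 25, 24] -> [49, 5] and [25, 24]
    Split: [49, 5] -> [49] and [5]
    Merge: [49] + [5] -> [5, 49]
    Split: [25, 24] -> [25] and [24]
    Merge: [25] + [24] -> [24, 25]
  Merge: [5, 49] + [24, 25] -> [5, 24, 25, 49]
  Split: [31, 13, 37, 13] -> [31, 13] and [37, 13]
    Split: [31, 13] -> [31] and [13]
    Merge: [31] + [13] -> [13, 31]
    Split: [37, 13] -> [37] and [13]
    Merge: [37] + [13] -> [13, 37]
  Merge: [13, 31] + [13, 37] -> [13, 13, 31, 37]
Merge: [5, 24, 25, 49] + [13, 13, 31, 37] -> [5, 13, 13, 24, 25, 31, 37, 49]

Final sorted array: [5, 13, 13, 24, 25, 31, 37, 49]

The merge sort proceeds by recursively splitting the array and merging sorted halves.
After all merges, the sorted array is [5, 13, 13, 24, 25, 31, 37, 49].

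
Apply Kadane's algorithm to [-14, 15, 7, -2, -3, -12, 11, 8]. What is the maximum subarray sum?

Using Kadane's algorithm on [-14, 15, 7, -2, -3, -12, 11, 8]:

Scanning through the array:
Position 1 (value 15): max_ending_here = 15, max_so_far = 15
Position 2 (value 7): max_ending_here = 22, max_so_far = 22
Position 3 (value -2): max_ending_here = 20, max_so_far = 22
Position 4 (value -3): max_ending_here = 17, max_so_far = 22
Position 5 (value -12): max_ending_here = 5, max_so_far = 22
Position 6 (value 11): max_ending_here = 16, max_so_far = 22
Position 7 (value 8): max_ending_here = 24, max_so_far = 24

Maximum subarray: [15, 7, -2, -3, -12, 11, 8]
Maximum sum: 24

The maximum subarray is [15, 7, -2, -3, -12, 11, 8] with sum 24. This subarray runs from index 1 to index 7.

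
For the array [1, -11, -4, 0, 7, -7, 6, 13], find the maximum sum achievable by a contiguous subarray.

Using Kadane's algorithm on [1, -11, -4, 0, 7, -7, 6, 13]:

Scanning through the array:
Position 1 (value -11): max_ending_here = -10, max_so_far = 1
Position 2 (value -4): max_ending_here = -4, max_so_far = 1
Position 3 (value 0): max_ending_here = 0, max_so_far = 1
Position 4 (value 7): max_ending_here = 7, max_so_far = 7
Position 5 (value -7): max_ending_here = 0, max_so_far = 7
Position 6 (value 6): max_ending_here = 6, max_so_far = 7
Position 7 (value 13): max_ending_here = 19, max_so_far = 19

Maximum subarray: [0, 7, -7, 6, 13]
Maximum sum: 19

The maximum subarray is [0, 7, -7, 6, 13] with sum 19. This subarray runs from index 3 to index 7.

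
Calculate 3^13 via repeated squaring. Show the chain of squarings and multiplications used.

Computing 3^13 by squaring (build up from 3^1; each line after the first costs one multiplication):

3^1 = 3
3^2 = (3^1)^2 = 3^2 = 9
3^3 = 3 * 3^2 = 3 * 9 = 27
3^6 = (3^3)^2 = 27^2 = 729
3^12 = (3^6)^2 = 729^2 = 531441
3^13 = 3 * 3^12 = 3 * 531441 = 1594323

Result: 1594323
Multiplications needed: 5 (5 lines after 3^1)

3^13 = 1594323. Using exponentiation by squaring, this requires 5 multiplications. The key idea: if the exponent is even, square the half-power; if odd, multiply by the base once.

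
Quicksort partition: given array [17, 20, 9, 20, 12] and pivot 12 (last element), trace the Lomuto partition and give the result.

Lomuto partition with pivot = 12:

Initial array: [17, 20, 9, 20, 12]

arr[0]=17 > 12: no swap
arr[1]=20 > 12: no swap
arr[2]=9 <= 12: swap with position 0, array becomes [9, 20, 17, 20, 12]
arr[3]=20 > 12: no swap

Place pivot at position 1: [9, 12, 17, 20, 20]
Pivot position: 1

After partitioning with pivot 12, the array becomes [9, 12, 17, 20, 20]. The pivot is placed at index 1. All elements to the left of the pivot are <= 12, and all elements to the right are > 12.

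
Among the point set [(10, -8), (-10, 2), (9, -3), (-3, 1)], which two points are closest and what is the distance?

Computing all pairwise distances among 4 points:

d((10, -8), (-10, 2)) = 22.3607
d((10, -8), (9, -3)) = 5.099 <-- minimum
d((10, -8), (-3, 1)) = 15.8114
d((-10, 2), (9, -3)) = 19.6469
d((-10, 2), (-3, 1)) = 7.0711
d((9, -3), (-3, 1)) = 12.6491

Closest pair: (10, -8) and (9, -3) with distance 5.099

The closest pair is (10, -8) and (9, -3) with Euclidean distance 5.099. For 4 points, brute-force pairwise comparison is shown above. For large n, the divide-and-conquer algorithm (sort by x, recurse on halves, check the dividing strip) achieves O(n log n).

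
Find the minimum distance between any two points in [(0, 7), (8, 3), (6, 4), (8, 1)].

Computing all pairwise distances among 4 points:

d((0, 7), (8, 3)) = 8.9443
d((0, 7), (6, 4)) = 6.7082
d((0, 7), (8, 1)) = 10.0
d((8, 3), (6, 4)) = 2.2361
d((8, 3), (8, 1)) = 2.0 <-- minimum
d((6, 4), (8, 1)) = 3.6056

Closest pair: (8, 3) and (8, 1) with distance 2.0

The closest pair is (8, 3) and (8, 1) with Euclidean distance 2.0. For 4 points, brute-force pairwise comparison is shown above. For large n, the divide-and-conquer algorithm (sort by x, recurse on halves, check the dividing strip) achieves O(n log n).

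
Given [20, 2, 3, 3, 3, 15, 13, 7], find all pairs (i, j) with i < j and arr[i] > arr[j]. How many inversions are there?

Finding inversions in [20, 2, 3, 3, 3, 15, 13, 7]:

(0, 1): arr[0]=20 > arr[1]=2
(0, 2): arr[0]=20 > arr[2]=3
(0, 3): arr[0]=20 > arr[3]=3
(0, 4): arr[0]=20 > arr[4]=3
(0, 5): arr[0]=20 > arr[5]=15
(0, 6): arr[0]=20 > arr[6]=13
(0, 7): arr[0]=20 > arr[7]=7
(5, 6): arr[5]=15 > arr[6]=13
(5, 7): arr[5]=15 > arr[7]=7
(6, 7): arr[6]=13 > arr[7]=7

Total inversions: 10

The array has 10 inversion(s): (0,1), (0,2), (0,3), (0,4), (0,5), (0,6), (0,7), (5,6), (5,7), (6,7). Each pair (i,j) satisfies i < j and arr[i] > arr[j].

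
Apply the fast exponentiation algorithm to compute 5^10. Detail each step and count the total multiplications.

Computing 5^10 by squaring (build up from 5^1; each line after the first costs one multiplication):

5^1 = 5
5^2 = (5^1)^2 = 5^2 = 25
5^4 = (5^2)^2 = 25^2 = 625
5^5 = 5 * 5^4 = 5 * 625 = 3125
5^10 = (5^5)^2 = 3125^2 = 9765625

Result: 9765625
Multiplications needed: 4 (4 lines after 5^1)

5^10 = 9765625. Using exponentiation by squaring, this requires 4 multiplications. The key idea: if the exponent is even, square the half-power; if odd, multiply by the base once.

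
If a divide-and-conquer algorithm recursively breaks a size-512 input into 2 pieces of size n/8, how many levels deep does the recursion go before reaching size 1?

For divide and conquer with division factor 8:

Problem sizes at each level:
Level 0: 512
Level 1: 64
Level 2: 8
Level 3: 1

The root is level 0 and the size-1 base case is level 3 (the tree spans levels 0 through 3, i.e. 4 levels counting the root), so the depth is the number of divisions: log_8(512) = 3

The recursion tree depth is log_8(512) = 3. At each level, the problem size is divided by 8, so it takes 3 divisions to reduce to a base case of size 1. The algorithm makes 2 recursive calls at each level.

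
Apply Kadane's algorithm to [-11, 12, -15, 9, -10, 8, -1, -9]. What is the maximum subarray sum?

Using Kadane's algorithm on [-11, 12, -15, 9, -10, 8, -1, -9]:

Scanning through the array:
Position 1 (value 12): max_ending_here = 12, max_so_far = 12
Position 2 (value -15): max_ending_here = -3, max_so_far = 12
Position 3 (value 9): max_ending_here = 9, max_so_far = 12
Position 4 (value -10): max_ending_here = -1, max_so_far = 12
Position 5 (value 8): max_ending_here = 8, max_so_far = 12
Position 6 (value -1): max_ending_here = 7, max_so_far = 12
Position 7 (value -9): max_ending_here = -2, max_so_far = 12

Maximum subarray: [12]
Maximum sum: 12

The maximum subarray is [12] with sum 12. This subarray runs from index 1 to index 1.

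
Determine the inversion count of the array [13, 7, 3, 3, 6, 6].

Finding inversions in [13, 7, 3, 3, 6, 6]:

(0, 1): arr[0]=13 > arr[1]=7
(0, 2): arr[0]=13 > arr[2]=3
(0, 3): arr[0]=13 > arr[3]=3
(0, 4): arr[0]=13 > arr[4]=6
(0, 5): arr[0]=13 > arr[5]=6
(1, 2): arr[1]=7 > arr[2]=3
(1, 3): arr[1]=7 > arr[3]=3
(1, 4): arr[1]=7 > arr[4]=6
(1, 5): arr[1]=7 > arr[5]=6

Total inversions: 9

The array has 9 inversion(s): (0,1), (0,2), (0,3), (0,4), (0,5), (1,2), (1,3), (1,4), (1,5). Each pair (i,j) satisfies i < j and arr[i] > arr[j].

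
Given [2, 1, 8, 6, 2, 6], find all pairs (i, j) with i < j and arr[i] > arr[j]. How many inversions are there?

Finding inversions in [2, 1, 8, 6, 2, 6]:

(0, 1): arr[0]=2 > arr[1]=1
(2, 3): arr[2]=8 > arr[3]=6
(2, 4): arr[2]=8 > arr[4]=2
(2, 5): arr[2]=8 > arr[5]=6
(3, 4): arr[3]=6 > arr[4]=2

Total inversions: 5

The array has 5 inversion(s): (0,1), (2,3), (2,4), (2,5), (3,4). Each pair (i,j) satisfies i < j and arr[i] > arr[j].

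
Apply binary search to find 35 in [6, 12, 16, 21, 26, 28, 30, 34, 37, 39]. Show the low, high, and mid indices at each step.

Binary search for 35 in [6, 12, 16, 21, 26, 28, 30, 34, 37, 39]:

lo=0, hi=9, mid=4, arr[mid]=26 -> 26 < 35, search right half
lo=5, hi=9, mid=7, arr[mid]=34 -> 34 < 35, search right half
lo=8, hi=9, mid=8, arr[mid]=37 -> 37 > 35, search left half
lo=8 > hi=7, target 35 not found

Binary search determines that 35 is not in the array after 3 comparisons. The search space was exhausted without finding the target.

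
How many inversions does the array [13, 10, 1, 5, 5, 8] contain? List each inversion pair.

Finding inversions in [13, 10, 1, 5, 5, 8]:

(0, 1): arr[0]=13 > arr[1]=10
(0, 2): arr[0]=13 > arr[2]=1
(0, 3): arr[0]=13 > arr[3]=5
(0, 4): arr[0]=13 > arr[4]=5
(0, 5): arr[0]=13 > arr[5]=8
(1, 2): arr[1]=10 > arr[2]=1
(1, 3): arr[1]=10 > arr[3]=5
(1, 4): arr[1]=10 > arr[4]=5
(1, 5): arr[1]=10 > arr[5]=8

Total inversions: 9

The array has 9 inversion(s): (0,1), (0,2), (0,3), (0,4), (0,5), (1,2), (1,3), (1,4), (1,5). Each pair (i,j) satisfies i < j and arr[i] > arr[j].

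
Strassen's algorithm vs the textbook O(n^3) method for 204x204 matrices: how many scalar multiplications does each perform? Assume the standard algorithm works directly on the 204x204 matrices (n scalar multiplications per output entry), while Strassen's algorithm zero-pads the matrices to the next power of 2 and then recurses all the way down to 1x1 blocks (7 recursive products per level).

Matrix multiplication for 204x204 matrices:

Strassen's algorithm requires power-of-2 dimensions. Pad 204x204 to 256x256 (next power of 2).

Standard algorithm: 204^3 = 8489664 multiplications
Strassen's algorithm: 7^(log2(256)) = 7^8 = 5764801 multiplications
Savings: 8489664 - 5764801 = 2724863 multiplications

Standard: 8489664 multiplications (204^3). Strassen: 5764801 multiplications (7^8, after padding to 256x256). Strassen reduces 8 recursive multiplications to 7 at each level.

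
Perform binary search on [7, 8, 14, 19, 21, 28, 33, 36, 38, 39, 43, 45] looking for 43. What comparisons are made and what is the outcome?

Binary search for 43 in [7, 8, 14, 19, 21, 28, 33, 36, 38, 39, 43, 45]:

lo=0, hi=11, mid=5, arr[mid]=28 -> 28 < 43, search right half
lo=6, hi=11, mid=8, arr[mid]=38 -> 38 < 43, search right half
lo=9, hi=11, mid=10, arr[mid]=43 -> Found target at index 10!

Binary search finds 43 at index 10 after 3 comparisons. The search repeatedly halves the search space by comparing with the middle element.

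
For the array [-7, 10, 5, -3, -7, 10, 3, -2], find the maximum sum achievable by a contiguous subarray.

Using Kadane's algorithm on [-7, 10, 5, -3, -7, 10, 3, -2]:

Scanning through the array:
Position 1 (value 10): max_ending_here = 10, max_so_far = 10
Position 2 (value 5): max_ending_here = 15, max_so_far = 15
Position 3 (value -3): max_ending_here = 12, max_so_far = 15
Position 4 (value -7): max_ending_here = 5, max_so_far = 15
Position 5 (value 10): max_ending_here = 15, max_so_far = 15
Position 6 (value 3): max_ending_here = 18, max_so_far = 18
Position 7 (value -2): max_ending_here = 16, max_so_far = 18

Maximum subarray: [10, 5, -3, -7, 10, 3]
Maximum sum: 18

The maximum subarray is [10, 5, -3, -7, 10, 3] with sum 18. This subarray runs from index 1 to index 6.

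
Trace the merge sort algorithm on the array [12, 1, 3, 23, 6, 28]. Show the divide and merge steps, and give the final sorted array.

Merge sort trace:

Split: [12, 1, 3, 23, 6, 28] -> [12, 1, 3] and [23, 6, 28]
  Split: [12, 1, 3] -> [12] and [1, 3]
    Split: [1, 3] -> [1] and [3]
    Merge: [1] + [3] -> [1, 3]
  Merge: [12] + [1, 3] -> [1, 3, 12]
  Split: [23, 6, 28] -> [23] and [6, 28]
    Split: [6, 28] -> [6] and [28]
    Merge: [6] + [28] -> [6, 28]
  Merge: [23] + [6, 28] -> [6, 23, 28]
Merge: [1, 3, 12] + [6, 23, 28] -> [1, 3, 6, 12, 23, 28]

Final sorted array: [1, 3, 6, 12, 23, 28]

The merge sort proceeds by recursively splitting the array and merging sorted halves.
After all merges, the sorted array is [1, 3, 6, 12, 23, 28].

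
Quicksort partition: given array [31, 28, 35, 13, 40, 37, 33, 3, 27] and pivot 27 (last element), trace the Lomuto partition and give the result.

Lomuto partition with pivot = 27:

Initial array: [31, 28, 35, 13, 40, 37, 33, 3, 27]

arr[0]=31 > 27: no swap
arr[1]=28 > 27: no swap
arr[2]=35 > 27: no swap
arr[3]=13 <= 27: swap with position 0, array becomes [13, 28, 35, 31, 40, 37, 33, 3, 27]
arr[4]=40 > 27: no swap
arr[5]=37 > 27: no swap
arr[6]=33 > 27: no swap
arr[7]=3 <= 27: swap with position 1, array becomes [13, 3, 35, 31, 40, 37, 33, 28, 27]

Place pivot at position 2: [13, 3, 27, 31, 40, 37, 33, 28, 35]
Pivot position: 2

After partitioning with pivot 27, the array becomes [13, 3, 27, 31, 40, 37, 33, 28, 35]. The pivot is placed at index 2. All elements to the left of the pivot are <= 27, and all elements to the right are > 27.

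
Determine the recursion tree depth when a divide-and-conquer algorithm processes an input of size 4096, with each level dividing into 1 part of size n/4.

For divide and conquer with division factor 4:

Problem sizes at each level:
Level 0: 4096
Level 1: 1024
Level 2: 256
Level 3: 64
Level 4: 16
Level 5: 4
Level 6: 1

The root is level 0 and the size-1 base case is level 6 (the tree spans levels 0 through 6, i.e. 7 levels counting the root), so the depth is the number of divisions: log_4(4096) = 6

The recursion tree depth is log_4(4096) = 6. At each level, the problem size is divided by 4, so it takes 6 divisions to reduce to a base case of size 1. The algorithm makes 1 recursive call at each level.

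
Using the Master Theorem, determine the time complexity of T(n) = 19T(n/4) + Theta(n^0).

Master Theorem for T(n) = 19T(n/4) + O(n^0):

a = 19, b = 4, c = 0
log_b(a) = log_4(19) = 2.1240

Case 1: c = 0 < log_4(19) = 2.1240
T(n) = O(n^(log_4 19))

For T(n) = 19T(n/4) + O(n^0): log_4(19) = 2.1240. This is Case 1 of the Master Theorem (c < log_b(a), work dominated by leaves), giving O(n^(log_4 19)).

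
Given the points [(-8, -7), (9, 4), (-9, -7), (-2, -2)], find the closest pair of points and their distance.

Computing all pairwise distances among 4 points:

d((-8, -7), (9, 4)) = 20.2485
d((-8, -7), (-9, -7)) = 1.0 <-- minimum
d((-8, -7), (-2, -2)) = 7.8102
d((9, 4), (-9, -7)) = 21.095
d((9, 4), (-2, -2)) = 12.53
d((-9, -7), (-2, -2)) = 8.6023

Closest pair: (-8, -7) and (-9, -7) with distance 1.0

The closest pair is (-8, -7) and (-9, -7) with Euclidean distance 1.0. For 4 points, brute-force pairwise comparison is shown above. For large n, the divide-and-conquer algorithm (sort by x, recurse on halves, check the dividing strip) achieves O(n log n).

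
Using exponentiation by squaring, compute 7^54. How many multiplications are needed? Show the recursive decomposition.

Computing 7^54 by squaring (build up from 7^1; each line after the first costs one multiplication):

7^1 = 7
7^2 = (7^1)^2 = 7^2 = 49
7^3 = 7 * 7^2 = 7 * 49 = 343
7^6 = (7^3)^2 = 343^2 = 117649
7^12 = (7^6)^2 = 117649^2 = 13841287201
7^13 = 7 * 7^12 = 7 * 13841287201 = 96889010407
7^26 = (7^13)^2 = 96889010407^2 = 9387480337647754305649
7^27 = 7 * 7^26 = 7 * 9387480337647754305649 = 65712362363534280139543
7^54 = (7^27)^2 = 65712362363534280139543^2 = 4318114567396436564035293097707728087552248849

Result: 4318114567396436564035293097707728087552248849
Multiplications needed: 8 (8 lines after 7^1)

7^54 = 4318114567396436564035293097707728087552248849. Using exponentiation by squaring, this requires 8 multiplications. The key idea: if the exponent is even, square the half-power; if odd, multiply by the base once.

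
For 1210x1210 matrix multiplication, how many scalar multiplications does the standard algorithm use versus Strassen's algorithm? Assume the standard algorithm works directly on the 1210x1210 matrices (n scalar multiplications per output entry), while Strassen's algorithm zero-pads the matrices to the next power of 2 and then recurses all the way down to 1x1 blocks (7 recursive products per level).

Matrix multiplication for 1210x1210 matrices:

Strassen's algorithm requires power-of-2 dimensions. Pad 1210x1210 to 2048x2048 (next power of 2).

Standard algorithm: 1210^3 = 1771561000 multiplications
Strassen's algorithm: 7^(log2(2048)) = 7^11 = 1977326743 multiplications
Difference: 1771561000 - 1977326743 = -205765743 (Strassen uses MORE here due to padding overhead — for small or just-over-power-of-2 n, padding can outweigh the per-level savings)

Standard: 1771561000 multiplications (1210^3). Strassen: 1977326743 multiplications (7^11, after padding to 2048x2048). Strassen reduces 8 recursive multiplications to 7 at each level.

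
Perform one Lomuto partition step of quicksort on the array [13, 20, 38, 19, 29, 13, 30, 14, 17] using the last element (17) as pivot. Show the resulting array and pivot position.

Lomuto partition with pivot = 17:

Initial array: [13, 20, 38, 19, 29, 13, 30, 14, 17]

arr[0]=13 <= 17: swap with position 0, array becomes [13, 20, 38, 19, 29, 13, 30, 14, 17]
arr[1]=20 > 17: no swap
arr[2]=38 > 17: no swap
arr[3]=19 > 17: no swap
arr[4]=29 > 17: no swap
arr[5]=13 <= 17: swap with position 1, array becomes [13, 13, 38, 19, 29, 20, 30, 14, 17]
arr[6]=30 > 17: no swap
arr[7]=14 <= 17: swap with position 2, array becomes [13, 13, 14, 19, 29, 20, 30, 38, 17]

Place pivot at position 3: [13, 13, 14, 17, 29, 20, 30, 38, 19]
Pivot position: 3

After partitioning with pivot 17, the array becomes [13, 13, 14, 17, 29, 20, 30, 38, 19]. The pivot is placed at index 3. All elements to the left of the pivot are <= 17, and all elements to the right are > 17.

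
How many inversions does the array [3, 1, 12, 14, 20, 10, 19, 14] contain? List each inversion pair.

Finding inversions in [3, 1, 12, 14, 20, 10, 19, 14]:

(0, 1): arr[0]=3 > arr[1]=1
(2, 5): arr[2]=12 > arr[5]=10
(3, 5): arr[3]=14 > arr[5]=10
(4, 5): arr[4]=20 > arr[5]=10
(4, 6): arr[4]=20 > arr[6]=19
(4, 7): arr[4]=20 > arr[7]=14
(6, 7): arr[6]=19 > arr[7]=14

Total inversions: 7

The array has 7 inversion(s): (0,1), (2,5), (3,5), (4,5), (4,6), (4,7), (6,7). Each pair (i,j) satisfies i < j and arr[i] > arr[j].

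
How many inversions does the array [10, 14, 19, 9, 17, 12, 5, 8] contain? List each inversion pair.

Finding inversions in [10, 14, 19, 9, 17, 12, 5, 8]:

(0, 3): arr[0]=10 > arr[3]=9
(0, 6): arr[0]=10 > arr[6]=5
(0, 7): arr[0]=10 > arr[7]=8
(1, 3): arr[1]=14 > arr[3]=9
(1, 5): arr[1]=14 > arr[5]=12
(1, 6): arr[1]=14 > arr[6]=5
(1, 7): arr[1]=14 > arr[7]=8
(2, 3): arr[2]=19 > arr[3]=9
(2, 4): arr[2]=19 > arr[4]=17
(2, 5): arr[2]=19 > arr[5]=12
(2, 6): arr[2]=19 > arr[6]=5
(2, 7): arr[2]=19 > arr[7]=8
(3, 6): arr[3]=9 > arr[6]=5
(3, 7): arr[3]=9 > arr[7]=8
(4, 5): arr[4]=17 > arr[5]=12
(4, 6): arr[4]=17 > arr[6]=5
(4, 7): arr[4]=17 > arr[7]=8
(5, 6): arr[5]=12 > arr[6]=5
(5, 7): arr[5]=12 > arr[7]=8

Total inversions: 19

The array has 19 inversion(s): (0,3), (0,6), (0,7), (1,3), (1,5), (1,6), (1,7), (2,3), (2,4), (2,5), (2,6), (2,7), (3,6), (3,7), (4,5), (4,6), (4,7), (5,6), (5,7). Each pair (i,j) satisfies i < j and arr[i] > arr[j].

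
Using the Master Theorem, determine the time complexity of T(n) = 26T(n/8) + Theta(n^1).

Master Theorem for T(n) = 26T(n/8) + O(n^1):

a = 26, b = 8, c = 1
log_b(a) = log_8(26) = 1.5668

Case 1: c = 1 < log_8(26) = 1.5668
T(n) = O(n^(log_8 26))

For T(n) = 26T(n/8) + O(n^1): log_8(26) = 1.5668. This is Case 1 of the Master Theorem (c < log_b(a), work dominated by leaves), giving O(n^(log_8 26)).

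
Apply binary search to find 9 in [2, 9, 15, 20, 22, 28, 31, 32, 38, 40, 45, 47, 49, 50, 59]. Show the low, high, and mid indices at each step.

Binary search for 9 in [2, 9, 15, 20, 22, 28, 31, 32, 38, 40, 45, 47, 49, 50, 59]:

lo=0, hi=14, mid=7, arr[mid]=32 -> 32 > 9, search left half
lo=0, hi=6, mid=3, arr[mid]=20 -> 20 > 9, search left half
lo=0, hi=2, mid=1, arr[mid]=9 -> Found target at index 1!

Binary search finds 9 at index 1 after 3 comparisons. The search repeatedly halves the search space by comparing with the middle element.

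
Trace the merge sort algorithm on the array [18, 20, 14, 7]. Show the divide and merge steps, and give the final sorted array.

Merge sort trace:

Split: [18, 20, 14, 7] -> [18, 20] and [14, 7]
  Split: [18, 20] -> [18] and [20]
  Merge: [18] + [20] -> [18, 20]
  Split: [14, 7] -> [14] and [7]
  Merge: [14] + [7] -> [7, 14]
Merge: [18, 20] + [7, 14] -> [7, 14, 18, 20]

Final sorted array: [7, 14, 18, 20]

The merge sort proceeds by recursively splitting the array and merging sorted halves.
After all merges, the sorted array is [7, 14, 18, 20].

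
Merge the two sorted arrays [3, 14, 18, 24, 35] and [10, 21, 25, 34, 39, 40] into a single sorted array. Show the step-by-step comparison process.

Merging process:

Compare 3 vs 10: take 3 from left. Merged: [3]
Compare 14 vs 10: take 10 from right. Merged: [3, 10]
Compare 14 vs 21: take 14 from left. Merged: [3, 10, 14]
Compare 18 vs 21: take 18 from left. Merged: [3, 10, 14, 18]
Compare 24 vs 21: take 21 from right. Merged: [3, 10, 14, 18, 21]
Compare 24 vs 25: take 24 from left. Merged: [3, 10, 14, 18, 21, 24]
Compare 35 vs 25: take 25 from right. Merged: [3, 10, 14, 18, 21, 24, 25]
Compare 35 vs 34: take 34 from right. Merged: [3, 10, 14, 18, 21, 24, 25, 34]
Compare 35 vs 39: take 35 from left. Merged: [3, 10, 14, 18, 21, 24, 25, 34, 35]
Append remaining from right: [39, 40]. Merged: [3, 10, 14, 18, 21, 24, 25, 34, 35, 39, 40]

Final merged array: [3, 10, 14, 18, 21, 24, 25, 34, 35, 39, 40]
Total comparisons: 9

The merged array is [3, 10, 14, 18, 21, 24, 25, 34, 35, 39, 40], requiring 9 comparisons. The merge step runs in O(n) time where n is the total number of elements.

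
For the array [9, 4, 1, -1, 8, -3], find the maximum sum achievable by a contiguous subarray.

Using Kadane's algorithm on [9, 4, 1, -1, 8, -3]:

Scanning through the array:
Position 1 (value 4): max_ending_here = 13, max_so_far = 13
Position 2 (value 1): max_ending_here = 14, max_so_far = 14
Position 3 (value -1): max_ending_here = 13, max_so_far = 14
Position 4 (value 8): max_ending_here = 21, max_so_far = 21
Position 5 (value -3): max_ending_here = 18, max_so_far = 21

Maximum subarray: [9, 4, 1, -1, 8]
Maximum sum: 21

The maximum subarray is [9, 4, 1, -1, 8] with sum 21. This subarray runs from index 0 to index 4.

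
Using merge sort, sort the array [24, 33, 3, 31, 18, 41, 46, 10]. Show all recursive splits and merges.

Merge sort trace:

Split: [24, 33, 3, 31, 18, 41, 46, 10] -> [24, 33, 3, 31] and [18, 41, 46, 10]
  Split: [24, 33, 3, 31] -> [24, 33] and [3, 31]
    Split: [24, 33] -> [24] and [33]
    Merge: [24] + [33] -> [24, 33]
    Split: [3, 31] -> [3] and [31]
    Merge: [3] + [31] -> [3, 31]
  Merge: [24, 33] + [3, 31] -> [3, 24, 31, 33]
  Split: [18, 41, 46, 10] -> [18, 41] and [46, 10]
    Split: [18, 41] -> [18] and [41]
    Merge: [18] + [41] -> [18, 41]
    Split: [46, 10] -> [46] and [10]
    Merge: [46] + [10] -> [10, 46]
  Merge: [18, 41] + [10, 46] -> [10, 18, 41, 46]
Merge: [3, 24, 31, 33] + [10, 18, 41, 46] -> [3, 10, 18, 24, 31, 33, 41, 46]

Final sorted array: [3, 10, 18, 24, 31, 33, 41, 46]

The merge sort proceeds by recursively splitting the array and merging sorted halves.
After all merges, the sorted array is [3, 10, 18, 24, 31, 33, 41, 46].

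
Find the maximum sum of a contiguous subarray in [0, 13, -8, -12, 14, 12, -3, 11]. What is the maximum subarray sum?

Using Kadane's algorithm on [0, 13, -8, -12, 14, 12, -3, 11]:

Scanning through the array:
Position 1 (value 13): max_ending_here = 13, max_so_far = 13
Position 2 (value -8): max_ending_here = 5, max_so_far = 13
Position 3 (value -12): max_ending_here = -7, max_so_far = 13
Position 4 (value 14): max_ending_here = 14, max_so_far = 14
Position 5 (value 12): max_ending_here = 26, max_so_far = 26
Position 6 (value -3): max_ending_here = 23, max_so_far = 26
Position 7 (value 11): max_ending_here = 34, max_so_far = 34

Maximum subarray: [14, 12, -3, 11]
Maximum sum: 34

The maximum subarray is [14, 12, -3, 11] with sum 34. This subarray runs from index 4 to index 7.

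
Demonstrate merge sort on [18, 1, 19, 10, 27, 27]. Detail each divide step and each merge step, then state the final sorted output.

Merge sort trace:

Split: [18, 1, 19, 10, 27, 27] -> [18, 1, 19] and [10, 27, 27]
  Split: [18, 1, 19] -> [18] and [1, 19]
    Split: [1, 19] -> [1] and [19]
    Merge: [1] + [19] -> [1, 19]
  Merge: [18] + [1, 19] -> [1, 18, 19]
  Split: [10, 27, 27] -> [10] and [27, 27]
    Split: [27, 27] -> [27] and [27]
    Merge: [27] + [27] -> [27, 27]
  Merge: [10] + [27, 27] -> [10, 27, 27]
Merge: [1, 18, 19] + [10, 27, 27] -> [1, 10, 18, 19, 27, 27]

Final sorted array: [1, 10, 18, 19, 27, 27]

The merge sort proceeds by recursively splitting the array and merging sorted halves.
After all merges, the sorted array is [1, 10, 18, 19, 27, 27].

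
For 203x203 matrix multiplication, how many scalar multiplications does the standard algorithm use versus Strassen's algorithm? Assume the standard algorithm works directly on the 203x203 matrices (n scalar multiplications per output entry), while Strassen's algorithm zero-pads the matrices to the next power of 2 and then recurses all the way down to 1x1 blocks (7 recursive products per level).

Matrix multiplication for 203x203 matrices:

Strassen's algorithm requires power-of-2 dimensions. Pad 203x203 to 256x256 (next power of 2).

Standard algorithm: 203^3 = 8365427 multiplications
Strassen's algorithm: 7^(log2(256)) = 7^8 = 5764801 multiplications
Savings: 8365427 - 5764801 = 2600626 multiplications

Standard: 8365427 multiplications (203^3). Strassen: 5764801 multiplications (7^8, after padding to 256x256). Strassen reduces 8 recursive multiplications to 7 at each level.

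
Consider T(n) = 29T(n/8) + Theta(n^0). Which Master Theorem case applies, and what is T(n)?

Master Theorem for T(n) = 29T(n/8) + O(n^0):

a = 29, b = 8, c = 0
log_b(a) = log_8(29) = 1.6193

Case 1: c = 0 < log_8(29) = 1.6193
T(n) = O(n^(log_8 29))

For T(n) = 29T(n/8) + O(n^0): log_8(29) = 1.6193. This is Case 1 of the Master Theorem (c < log_b(a), work dominated by leaves), giving O(n^(log_8 29)).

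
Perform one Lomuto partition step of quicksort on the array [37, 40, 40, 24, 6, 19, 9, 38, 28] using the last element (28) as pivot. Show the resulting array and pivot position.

Lomuto partition with pivot = 28:

Initial array: [37, 40, 40, 24, 6, 19, 9, 38, 28]

arr[0]=37 > 28: no swap
arr[1]=40 > 28: no swap
arr[2]=40 > 28: no swap
arr[3]=24 <= 28: swap with position 0, array becomes [24, 40, 40, 37, 6, 19, 9, 38, 28]
arr[4]=6 <= 28: swap with position 1, array becomes [24, 6, 40, 37, 40, 19, 9, 38, 28]
arr[5]=19 <= 28: swap with position 2, array becomes [24, 6, 19, 37, 40, 40, 9, 38, 28]
arr[6]=9 <= 28: swap with position 3, array becomes [24, 6, 19, 9, 40, 40, 37, 38, 28]
arr[7]=38 > 28: no swap

Place pivot at position 4: [24, 6, 19, 9, 28, 40, 37, 38, 40]
Pivot position: 4

After partitioning with pivot 28, the array becomes [24, 6, 19, 9, 28, 40, 37, 38, 40]. The pivot is placed at index 4. All elements to the left of the pivot are <= 28, and all elements to the right are > 28.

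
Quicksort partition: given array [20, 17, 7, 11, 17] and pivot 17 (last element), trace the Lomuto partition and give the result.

Lomuto partition with pivot = 17:

Initial array: [20, 17, 7, 11, 17]

arr[0]=20 > 17: no swap
arr[1]=17 <= 17: swap with position 0, array becomes [17, 20, 7, 11, 17]
arr[2]=7 <= 17: swap with position 1, array becomes [17, 7, 20, 11, 17]
arr[3]=11 <= 17: swap with position 2, array becomes [17, 7, 11, 20, 17]

Place pivot at position 3: [17, 7, 11, 17, 20]
Pivot position: 3

After partitioning with pivot 17, the array becomes [17, 7, 11, 17, 20]. The pivot is placed at index 3. All elements to the left of the pivot are <= 17, and all elements to the right are > 17.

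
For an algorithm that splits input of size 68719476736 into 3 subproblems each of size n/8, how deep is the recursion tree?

For divide and conquer with division factor 8:

Problem sizes at each level:
Level 0: 68719476736
Level 1: 8589934592
Level 2: 1073741824
Level 3: 134217728
Level 4: 16777216
Level 5: 2097152
Level 6: 262144
Level 7: 32768
Level 8: 4096
Level 9: 512
Level 10: 64
Level 11: 8
Level 12: 1

The root is level 0 and the size-1 base case is level 12 (the tree spans levels 0 through 12, i.e. 13 levels counting the root), so the depth is the number of divisions: log_8(68719476736) = 12

The recursion tree depth is log_8(68719476736) = 12. At each level, the problem size is divided by 8, so it takes 12 divisions to reduce to a base case of size 1. The algorithm makes 3 recursive calls at each level.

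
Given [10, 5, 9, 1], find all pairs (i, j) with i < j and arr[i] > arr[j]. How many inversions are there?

Finding inversions in [10, 5, 9, 1]:

(0, 1): arr[0]=10 > arr[1]=5
(0, 2): arr[0]=10 > arr[2]=9
(0, 3): arr[0]=10 > arr[3]=1
(1, 3): arr[1]=5 > arr[3]=1
(2, 3): arr[2]=9 > arr[3]=1

Total inversions: 5

The array has 5 inversion(s): (0,1), (0,2), (0,3), (1,3), (2,3). Each pair (i,j) satisfies i < j and arr[i] > arr[j].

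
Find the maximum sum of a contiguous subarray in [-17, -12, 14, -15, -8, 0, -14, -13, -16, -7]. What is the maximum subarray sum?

Using Kadane's algorithm on [-17, -12, 14, -15, -8, 0, -14, -13, -16, -7]:

Scanning through the array:
Position 1 (value -12): max_ending_here = -12, max_so_far = -12
Position 2 (value 14): max_ending_here = 14, max_so_far = 14
Position 3 (value -15): max_ending_here = -1, max_so_far = 14
Position 4 (value -8): max_ending_here = -8, max_so_far = 14
Position 5 (value 0): max_ending_here = 0, max_so_far = 14
Position 6 (value -14): max_ending_here = -14, max_so_far = 14
Position 7 (value -13): max_ending_here = -13, max_so_far = 14
Position 8 (value -16): max_ending_here = -16, max_so_far = 14
Position 9 (value -7): max_ending_here = -7, max_so_far = 14

Maximum subarray: [14]
Maximum sum: 14

The maximum subarray is [14] with sum 14. This subarray runs from index 2 to index 2.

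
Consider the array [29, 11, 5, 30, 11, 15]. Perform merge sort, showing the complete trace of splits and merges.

Merge sort trace:

Split: [29, 11, 5, 30, 11, 15] -> [29, 11, 5] and [30, 11, 15]
  Split: [29, 11, 5] -> [29] and [11, 5]
    Split: [11, 5] -> [11] and [5]
    Merge: [11] + [5] -> [5, 11]
  Merge: [29] + [5, 11] -> [5, 11, 29]
  Split: [30, 11, 15] -> [30] and [11, 15]
    Split: [11, 15] -> [11] and [15]
    Merge: [11] + [15] -> [11, 15]
  Merge: [30] + [11, 15] -> [11, 15, 30]
Merge: [5, 11, 29] + [11, 15, 30] -> [5, 11, 11, 15, 29, 30]

Final sorted array: [5, 11, 11, 15, 29, 30]

The merge sort proceeds by recursively splitting the array and merging sorted halves.
After all merges, the sorted array is [5, 11, 11, 15, 29, 30].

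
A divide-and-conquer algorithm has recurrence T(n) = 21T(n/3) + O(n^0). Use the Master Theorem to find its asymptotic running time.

Master Theorem for T(n) = 21T(n/3) + O(n^0):

a = 21, b = 3, c = 0
log_b(a) = log_3(21) = 2.7712

Case 1: c = 0 < log_3(21) = 2.7712
T(n) = O(n^(log_3 21))

For T(n) = 21T(n/3) + O(n^0): log_3(21) = 2.7712. This is Case 1 of the Master Theorem (c < log_b(a), work dominated by leaves), giving O(n^(log_3 21)).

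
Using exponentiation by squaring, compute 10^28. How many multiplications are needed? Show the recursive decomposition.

Computing 10^28 by squaring (build up from 10^1; each line after the first costs one multiplication):

10^1 = 10
10^2 = (10^1)^2 = 10^2 = 100
10^3 = 10 * 10^2 = 10 * 100 = 1000
10^6 = (10^3)^2 = 1000^2 = 1000000
10^7 = 10 * 10^6 = 10 * 1000000 = 10000000
10^14 = (10^7)^2 = 10000000^2 = 100000000000000
10^28 = (10^14)^2 = 100000000000000^2 = 10000000000000000000000000000

Result: 10000000000000000000000000000
Multiplications needed: 6 (6 lines after 10^1)

10^28 = 10000000000000000000000000000. Using exponentiation by squaring, this requires 6 multiplications. The key idea: if the exponent is even, square the half-power; if odd, multiply by the base once.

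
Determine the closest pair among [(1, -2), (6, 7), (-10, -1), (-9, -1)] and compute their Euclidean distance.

Computing all pairwise distances among 4 points:

d((1, -2), (6, 7)) = 10.2956
d((1, -2), (-10, -1)) = 11.0454
d((1, -2), (-9, -1)) = 10.0499
d((6, 7), (-10, -1)) = 17.8885
d((6, 7), (-9, -1)) = 17.0
d((-10, -1), (-9, -1)) = 1.0 <-- minimum

Closest pair: (-10, -1) and (-9, -1) with distance 1.0

The closest pair is (-10, -1) and (-9, -1) with Euclidean distance 1.0. For 4 points, brute-force pairwise comparison is shown above. For large n, the divide-and-conquer algorithm (sort by x, recurse on halves, check the dividing strip) achieves O(n log n).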